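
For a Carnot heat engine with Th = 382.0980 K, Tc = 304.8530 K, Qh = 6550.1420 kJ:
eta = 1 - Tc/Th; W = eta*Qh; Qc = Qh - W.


eta = 1 - 304.8530/382.0980 = 0.2022
W = 0.2022 * 6550.1420 = 1324.1779 kJ
Qc = 6550.1420 - 1324.1779 = 5225.9641 kJ

eta = 20.2160%, W = 1324.1779 kJ, Qc = 5225.9641 kJ


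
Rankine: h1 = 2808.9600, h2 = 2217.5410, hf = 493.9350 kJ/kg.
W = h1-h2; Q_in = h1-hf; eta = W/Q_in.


W = 591.4190 kJ/kg
Q_in = 2315.0250 kJ/kg
eta = 0.2555 = 25.5470%

eta = 25.5470%


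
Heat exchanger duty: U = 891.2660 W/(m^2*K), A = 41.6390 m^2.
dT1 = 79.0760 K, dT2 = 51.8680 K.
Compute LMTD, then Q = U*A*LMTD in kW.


LMTD = 64.5187 K
Q = 891.2660 * 41.6390 * 64.5187 = 2394379.8118 W = 2394.3798 kW

2394.3798 kW


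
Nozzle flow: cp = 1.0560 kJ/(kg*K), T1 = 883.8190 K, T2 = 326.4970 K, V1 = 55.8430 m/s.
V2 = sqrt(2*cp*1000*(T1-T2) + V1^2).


dT = 557.3220 K
2*cp*1000*dT = 1177064.0640
V1^2 = 3118.4406
V2 = sqrt(1180182.5046) = 1086.3621 m/s

1086.3621 m/s


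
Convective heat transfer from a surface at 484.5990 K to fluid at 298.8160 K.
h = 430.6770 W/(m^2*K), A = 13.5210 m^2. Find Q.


dT = 185.7830 K
Q = 430.6770 * 13.5210 * 185.7830 = 1081848.5405 W

1081848.5405 W


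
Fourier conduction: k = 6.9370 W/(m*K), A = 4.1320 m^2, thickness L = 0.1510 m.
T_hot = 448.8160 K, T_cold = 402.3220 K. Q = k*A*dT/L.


dT = 46.4940 K
Q = 6.9370 * 4.1320 * 46.4940 / 0.1510 = 8825.7571 W

8825.7571 W


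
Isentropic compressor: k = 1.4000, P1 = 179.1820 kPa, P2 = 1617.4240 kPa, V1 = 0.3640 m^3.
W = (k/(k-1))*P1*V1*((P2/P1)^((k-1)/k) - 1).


(k-1)/k = 0.2857
(P2/P1)^exp = 1.8750
W = 3.5000 * 179.1820 * 0.3640 * (1.8750 - 1) = 199.7502 kJ

199.7502 kJ


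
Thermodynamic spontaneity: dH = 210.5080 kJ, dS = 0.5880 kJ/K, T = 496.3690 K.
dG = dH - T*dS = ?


T*dS = 496.3690 * 0.5880 = 291.8650 kJ
dG = 210.5080 - 291.8650 = -81.3570 kJ (spontaneous)

dG = -81.3570 kJ, spontaneous


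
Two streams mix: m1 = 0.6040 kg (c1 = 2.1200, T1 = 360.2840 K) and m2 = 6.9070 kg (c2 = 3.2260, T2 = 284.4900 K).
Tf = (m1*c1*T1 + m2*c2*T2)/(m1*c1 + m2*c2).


num = 6800.3375
den = 23.5625
Tf = 288.6090 K

288.6090 K


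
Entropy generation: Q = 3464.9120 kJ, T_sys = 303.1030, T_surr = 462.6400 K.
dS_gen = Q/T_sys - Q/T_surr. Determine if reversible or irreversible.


dS_sys = 3464.9120/303.1030 = 11.4315 kJ/K
dS_surr = -3464.9120/462.6400 = -7.4894 kJ/K
dS_gen = 11.4315 - 7.4894 = 3.9420 kJ/K (irreversible)

dS_gen = 3.9420 kJ/K, irreversible


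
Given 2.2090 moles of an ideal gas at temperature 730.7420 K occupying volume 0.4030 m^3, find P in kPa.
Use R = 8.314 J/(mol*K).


P = nRT/V = 2.2090 * 8.314 * 730.7420 / 0.4030
= 13420.5343 / 0.4030 = 33301.5739 Pa = 33.3016 kPa

33.3016 kPa


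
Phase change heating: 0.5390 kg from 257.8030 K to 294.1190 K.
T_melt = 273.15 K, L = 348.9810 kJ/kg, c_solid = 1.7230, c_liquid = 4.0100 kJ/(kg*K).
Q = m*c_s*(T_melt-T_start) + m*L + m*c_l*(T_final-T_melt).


Q1 (sensible, solid) = 0.5390 * 1.7230 * 15.3470 = 14.2527 kJ
Q2 (latent) = 0.5390 * 348.9810 = 188.1008 kJ
Q3 (sensible, liquid) = 0.5390 * 4.0100 * 20.9690 = 45.3222 kJ
Q_total = 247.6757 kJ

247.6757 kJ


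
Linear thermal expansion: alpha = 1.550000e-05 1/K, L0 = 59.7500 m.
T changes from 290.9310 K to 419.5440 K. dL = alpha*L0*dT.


dT = 128.6130 K
dL = 1.550000e-05 * 59.7500 * 128.6130 = 0.119112 m
L_final = 59.869112 m

dL = 0.119112 m


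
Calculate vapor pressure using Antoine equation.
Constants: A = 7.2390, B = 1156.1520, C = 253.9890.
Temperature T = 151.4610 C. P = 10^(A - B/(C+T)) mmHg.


C+T = 405.4500
B/(C+T) = 2.8515
log10(P) = 7.2390 - 2.8515 = 4.3875
P = 10^4.3875 = 24404.6210 mmHg

24404.6210 mmHg


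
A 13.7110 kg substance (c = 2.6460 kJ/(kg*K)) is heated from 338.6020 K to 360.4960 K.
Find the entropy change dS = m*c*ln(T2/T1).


T2/T1 = 1.0647
ln(T2/T1) = 0.0627
dS = 13.7110 * 2.6460 * 0.0627 = 2.2731 kJ/K

2.2731 kJ/K


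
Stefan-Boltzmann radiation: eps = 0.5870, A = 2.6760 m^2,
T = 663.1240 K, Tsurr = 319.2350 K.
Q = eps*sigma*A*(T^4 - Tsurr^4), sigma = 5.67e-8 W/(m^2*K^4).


T^4 = 1.9337e+11
Tsurr^4 = 1.0386e+10
Q = 0.5870 * 5.67e-8 * 2.6760 * 1.8298e+11 = 16297.0898 W

16297.0898 W


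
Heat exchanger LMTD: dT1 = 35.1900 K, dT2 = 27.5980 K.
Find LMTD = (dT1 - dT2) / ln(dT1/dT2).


dT1/dT2 = 1.2751
ln(dT1/dT2) = 0.2430
LMTD = 7.5920 / 0.2430 = 31.2404 K

31.2404 K


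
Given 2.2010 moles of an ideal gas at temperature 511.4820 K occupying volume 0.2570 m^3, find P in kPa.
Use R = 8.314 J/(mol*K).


P = nRT/V = 2.2010 * 8.314 * 511.4820 / 0.2570
= 9359.6674 / 0.2570 = 36418.9394 Pa = 36.4189 kPa

36.4189 kPa


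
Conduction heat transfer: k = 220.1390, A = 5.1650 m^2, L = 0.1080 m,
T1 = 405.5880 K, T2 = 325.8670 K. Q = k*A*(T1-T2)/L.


dT = 79.7210 K
Q = 220.1390 * 5.1650 * 79.7210 / 0.1080 = 839298.2111 W

839298.2111 W


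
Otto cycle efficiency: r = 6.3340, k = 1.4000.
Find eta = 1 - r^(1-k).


r^(k-1) = 2.0925
eta = 1 - 1/2.0925 = 0.5221 = 52.2109%

52.2109%


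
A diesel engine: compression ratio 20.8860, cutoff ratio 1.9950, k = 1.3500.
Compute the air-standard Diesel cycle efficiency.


r^(k-1) = 2.8970
rc^k = 2.5405
eta = 0.6041 = 60.4122%

60.4122%


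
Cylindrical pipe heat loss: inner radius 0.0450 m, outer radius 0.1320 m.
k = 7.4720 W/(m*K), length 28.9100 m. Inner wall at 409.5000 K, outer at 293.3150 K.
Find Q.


dT = 116.1850 K
ln(ro/ri) = 1.0761
Q = 2*pi*7.4720*28.9100*116.1850 / 1.0761 = 146536.6774 W

146536.6774 W


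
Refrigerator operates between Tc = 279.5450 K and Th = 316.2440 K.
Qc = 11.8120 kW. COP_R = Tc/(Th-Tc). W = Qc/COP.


COP = 279.5450 / 36.6990 = 7.6172
W = 11.8120 / 7.6172 = 1.5507 kW

COP = 7.6172, W = 1.5507 kW


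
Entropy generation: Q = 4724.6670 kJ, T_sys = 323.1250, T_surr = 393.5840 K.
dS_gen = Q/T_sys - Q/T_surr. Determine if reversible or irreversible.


dS_sys = 4724.6670/323.1250 = 14.6218 kJ/K
dS_surr = -4724.6670/393.5840 = -12.0042 kJ/K
dS_gen = 14.6218 - 12.0042 = 2.6176 kJ/K (irreversible)

dS_gen = 2.6176 kJ/K, irreversible


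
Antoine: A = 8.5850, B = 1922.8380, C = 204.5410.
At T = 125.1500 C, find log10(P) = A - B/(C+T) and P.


C+T = 329.6910
B/(C+T) = 5.8322
log10(P) = 8.5850 - 5.8322 = 2.7528
P = 10^2.7528 = 565.9227 mmHg

565.9227 mmHg


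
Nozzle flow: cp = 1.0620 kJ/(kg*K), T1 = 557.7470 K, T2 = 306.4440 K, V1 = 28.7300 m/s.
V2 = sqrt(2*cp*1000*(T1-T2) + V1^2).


dT = 251.3030 K
2*cp*1000*dT = 533767.5720
V1^2 = 825.4129
V2 = sqrt(534592.9849) = 731.1587 m/s

731.1587 m/s


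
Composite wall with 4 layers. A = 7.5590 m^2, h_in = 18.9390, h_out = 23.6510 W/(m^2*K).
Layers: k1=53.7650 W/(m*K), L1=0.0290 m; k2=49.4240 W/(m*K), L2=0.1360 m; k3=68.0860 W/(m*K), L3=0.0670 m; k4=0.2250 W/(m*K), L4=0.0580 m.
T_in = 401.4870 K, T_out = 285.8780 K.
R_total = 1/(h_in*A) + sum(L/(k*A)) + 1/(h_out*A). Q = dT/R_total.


R_conv_in = 1/(18.9390*7.5590) = 0.0070
R_1 = 0.0290/(53.7650*7.5590) = 7.1357e-05
R_2 = 0.1360/(49.4240*7.5590) = 0.0004
R_3 = 0.0670/(68.0860*7.5590) = 0.0001
R_4 = 0.0580/(0.2250*7.5590) = 0.0341
R_conv_out = 1/(23.6510*7.5590) = 0.0056
R_total = 0.0472 K/W
Q = 115.6090 / 0.0472 = 2446.9379 W

R_total = 0.0472 K/W, Q = 2446.9379 W


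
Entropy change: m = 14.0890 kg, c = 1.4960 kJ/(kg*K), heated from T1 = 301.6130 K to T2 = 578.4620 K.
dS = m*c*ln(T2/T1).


T2/T1 = 1.9179
ln(T2/T1) = 0.6512
dS = 14.0890 * 1.4960 * 0.6512 = 13.7260 kJ/K

13.7260 kJ/K


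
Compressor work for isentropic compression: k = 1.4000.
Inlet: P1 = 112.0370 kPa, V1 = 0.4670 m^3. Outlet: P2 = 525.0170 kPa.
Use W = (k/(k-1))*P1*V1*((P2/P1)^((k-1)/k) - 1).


(k-1)/k = 0.2857
(P2/P1)^exp = 1.5547
W = 3.5000 * 112.0370 * 0.4670 * (1.5547 - 1) = 101.5883 kJ

101.5883 kJ


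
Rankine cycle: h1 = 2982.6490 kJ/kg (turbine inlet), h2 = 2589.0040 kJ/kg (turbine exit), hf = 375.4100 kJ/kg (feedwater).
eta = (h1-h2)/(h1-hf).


W = 393.6450 kJ/kg
Q_in = 2607.2390 kJ/kg
eta = 0.1510 = 15.0982%

eta = 15.0982%


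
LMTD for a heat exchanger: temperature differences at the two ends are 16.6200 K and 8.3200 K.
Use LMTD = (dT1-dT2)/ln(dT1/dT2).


dT1/dT2 = 1.9976
ln(dT1/dT2) = 0.6919
LMTD = 8.3000 / 0.6919 = 11.9952 K

11.9952 K


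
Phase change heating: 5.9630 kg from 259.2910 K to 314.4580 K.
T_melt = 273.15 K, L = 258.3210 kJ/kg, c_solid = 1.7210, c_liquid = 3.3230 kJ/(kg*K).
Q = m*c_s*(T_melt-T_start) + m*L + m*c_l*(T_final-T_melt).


Q1 (sensible, solid) = 5.9630 * 1.7210 * 13.8590 = 142.2255 kJ
Q2 (latent) = 5.9630 * 258.3210 = 1540.3681 kJ
Q3 (sensible, liquid) = 5.9630 * 3.3230 * 41.3080 = 818.5200 kJ
Q_total = 2501.1137 kJ

2501.1137 kJ


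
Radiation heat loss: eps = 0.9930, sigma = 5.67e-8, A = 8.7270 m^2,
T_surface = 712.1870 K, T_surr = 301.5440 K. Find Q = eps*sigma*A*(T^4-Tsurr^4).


T^4 = 2.5726e+11
Tsurr^4 = 8.2680e+09
Q = 0.9930 * 5.67e-8 * 8.7270 * 2.4899e+11 = 122345.1148 W

122345.1148 W


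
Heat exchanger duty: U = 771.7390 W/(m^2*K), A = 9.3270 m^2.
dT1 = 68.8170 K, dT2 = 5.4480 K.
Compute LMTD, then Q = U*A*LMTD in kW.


LMTD = 24.9858 K
Q = 771.7390 * 9.3270 * 24.9858 = 179847.9107 W = 179.8479 kW

179.8479 kW


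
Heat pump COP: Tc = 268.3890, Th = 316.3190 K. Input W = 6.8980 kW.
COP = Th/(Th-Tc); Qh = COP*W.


COP = 316.3190 / 47.9300 = 6.5996
Qh = 6.5996 * 6.8980 = 45.5241 kW

COP = 6.5996, Qh = 45.5241 kW


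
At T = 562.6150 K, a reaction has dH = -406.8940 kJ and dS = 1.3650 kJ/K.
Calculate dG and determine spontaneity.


T*dS = 562.6150 * 1.3650 = 767.9695 kJ
dG = -406.8940 - 767.9695 = -1174.8635 kJ (spontaneous)

dG = -1174.8635 kJ, spontaneous


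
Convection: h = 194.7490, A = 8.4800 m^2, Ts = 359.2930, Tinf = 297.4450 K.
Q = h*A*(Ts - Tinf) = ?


dT = 61.8480 K
Q = 194.7490 * 8.4800 * 61.8480 = 102140.2106 W

102140.2106 W


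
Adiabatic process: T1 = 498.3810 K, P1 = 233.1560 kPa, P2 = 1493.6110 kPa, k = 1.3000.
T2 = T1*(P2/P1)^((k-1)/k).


(k-1)/k = 0.2308
(P2/P1)^exp = 1.5351
T2 = 498.3810 * 1.5351 = 765.0641 K

765.0641 K


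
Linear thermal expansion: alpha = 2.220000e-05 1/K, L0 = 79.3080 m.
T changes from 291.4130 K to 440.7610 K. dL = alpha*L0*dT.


dT = 149.3480 K
dL = 2.220000e-05 * 79.3080 * 149.3480 = 0.262948 m
L_final = 79.570948 m

dL = 0.262948 m


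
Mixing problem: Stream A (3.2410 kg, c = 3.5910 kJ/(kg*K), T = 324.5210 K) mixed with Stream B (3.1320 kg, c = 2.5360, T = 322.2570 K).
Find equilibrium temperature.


num = 6336.5227
den = 19.5812
Tf = 323.6026 K

323.6026 K


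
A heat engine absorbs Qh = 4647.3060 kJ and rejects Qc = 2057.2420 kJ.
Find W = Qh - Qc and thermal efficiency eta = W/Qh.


W = 4647.3060 - 2057.2420 = 2590.0640 kJ
eta = 2590.0640 / 4647.3060 = 0.5573 = 55.7326%

W = 2590.0640 kJ, eta = 55.7326%


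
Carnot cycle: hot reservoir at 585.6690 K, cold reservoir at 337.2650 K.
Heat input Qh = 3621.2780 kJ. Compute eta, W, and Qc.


eta = 1 - 337.2650/585.6690 = 0.4241
W = 0.4241 * 3621.2780 = 1535.9187 kJ
Qc = 3621.2780 - 1535.9187 = 2085.3593 kJ

eta = 42.4137%, W = 1535.9187 kJ, Qc = 2085.3593 kJ


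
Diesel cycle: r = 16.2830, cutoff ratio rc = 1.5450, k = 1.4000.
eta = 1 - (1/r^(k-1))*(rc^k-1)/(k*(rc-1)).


r^(k-1) = 3.0528
rc^k = 1.8387
eta = 0.6399 = 63.9949%

63.9949%


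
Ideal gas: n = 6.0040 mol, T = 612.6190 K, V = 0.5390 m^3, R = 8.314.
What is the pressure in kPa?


P = nRT/V = 6.0040 * 8.314 * 612.6190 / 0.5390
= 30580.2595 / 0.5390 = 56735.1752 Pa = 56.7352 kPa

56.7352 kPa


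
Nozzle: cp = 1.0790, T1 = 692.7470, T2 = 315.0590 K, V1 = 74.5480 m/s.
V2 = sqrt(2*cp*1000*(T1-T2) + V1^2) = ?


dT = 377.6880 K
2*cp*1000*dT = 815050.7040
V1^2 = 5557.4043
V2 = sqrt(820608.1083) = 905.8742 m/s

905.8742 m/s


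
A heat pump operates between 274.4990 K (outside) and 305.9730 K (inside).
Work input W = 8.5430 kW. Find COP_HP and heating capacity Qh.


COP = 305.9730 / 31.4740 = 9.7215
Qh = 9.7215 * 8.5430 = 83.0504 kW

COP = 9.7215, Qh = 83.0504 kW


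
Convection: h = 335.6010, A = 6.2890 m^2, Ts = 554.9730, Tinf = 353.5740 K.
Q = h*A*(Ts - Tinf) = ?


dT = 201.3990 K
Q = 335.6010 * 6.2890 * 201.3990 = 425071.6598 W

425071.6598 W


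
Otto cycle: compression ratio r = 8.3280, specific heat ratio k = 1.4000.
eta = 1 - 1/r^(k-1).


r^(k-1) = 2.3346
eta = 1 - 1/2.3346 = 0.5717 = 57.1665%

57.1665%


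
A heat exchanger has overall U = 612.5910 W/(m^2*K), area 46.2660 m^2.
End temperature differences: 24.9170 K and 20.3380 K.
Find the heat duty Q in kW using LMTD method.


LMTD = 22.5501 K
Q = 612.5910 * 46.2660 * 22.5501 = 639117.1094 W = 639.1171 kW

639.1171 kW


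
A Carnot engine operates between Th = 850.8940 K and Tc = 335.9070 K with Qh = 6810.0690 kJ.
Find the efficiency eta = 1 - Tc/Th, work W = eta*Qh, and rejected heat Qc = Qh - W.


eta = 1 - 335.9070/850.8940 = 0.6052
W = 0.6052 * 6810.0690 = 4121.6615 kJ
Qc = 6810.0690 - 4121.6615 = 2688.4075 kJ

eta = 60.5230%, W = 4121.6615 kJ, Qc = 2688.4075 kJ


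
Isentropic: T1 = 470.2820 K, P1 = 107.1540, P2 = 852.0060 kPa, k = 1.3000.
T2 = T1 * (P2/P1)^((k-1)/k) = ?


(k-1)/k = 0.2308
(P2/P1)^exp = 1.6136
T2 = 470.2820 * 1.6136 = 758.8412 K

758.8412 K


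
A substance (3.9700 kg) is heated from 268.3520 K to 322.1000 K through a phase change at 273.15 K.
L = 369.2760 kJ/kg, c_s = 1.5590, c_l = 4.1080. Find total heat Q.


Q1 (sensible, solid) = 3.9700 * 1.5590 * 4.7980 = 29.6959 kJ
Q2 (latent) = 3.9700 * 369.2760 = 1466.0257 kJ
Q3 (sensible, liquid) = 3.9700 * 4.1080 * 48.9500 = 798.3138 kJ
Q_total = 2294.0354 kJ

2294.0354 kJ


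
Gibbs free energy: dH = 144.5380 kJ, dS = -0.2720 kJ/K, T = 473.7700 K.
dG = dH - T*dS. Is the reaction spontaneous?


T*dS = 473.7700 * -0.2720 = -128.8654 kJ
dG = 144.5380 + 128.8654 = 273.4034 kJ (non-spontaneous)

dG = 273.4034 kJ, non-spontaneous


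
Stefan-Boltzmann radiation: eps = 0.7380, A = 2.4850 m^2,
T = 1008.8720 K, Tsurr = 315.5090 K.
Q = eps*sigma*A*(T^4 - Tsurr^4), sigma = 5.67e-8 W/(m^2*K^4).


T^4 = 1.0360e+12
Tsurr^4 = 9.9094e+09
Q = 0.7380 * 5.67e-8 * 2.4850 * 1.0261e+12 = 106692.9927 W

106692.9927 W


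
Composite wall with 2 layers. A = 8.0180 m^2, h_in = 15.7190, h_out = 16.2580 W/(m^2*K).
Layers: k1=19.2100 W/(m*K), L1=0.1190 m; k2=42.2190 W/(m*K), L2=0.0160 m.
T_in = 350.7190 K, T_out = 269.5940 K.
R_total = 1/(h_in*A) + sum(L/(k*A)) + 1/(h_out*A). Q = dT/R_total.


R_conv_in = 1/(15.7190*8.0180) = 0.0079
R_1 = 0.1190/(19.2100*8.0180) = 0.0008
R_2 = 0.0160/(42.2190*8.0180) = 4.7266e-05
R_conv_out = 1/(16.2580*8.0180) = 0.0077
R_total = 0.0164 K/W
Q = 81.1250 / 0.0164 = 4938.9869 W

R_total = 0.0164 K/W, Q = 4938.9869 W


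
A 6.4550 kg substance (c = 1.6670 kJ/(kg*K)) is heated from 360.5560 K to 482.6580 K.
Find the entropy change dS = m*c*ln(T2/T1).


T2/T1 = 1.3386
ln(T2/T1) = 0.2917
dS = 6.4550 * 1.6670 * 0.2917 = 3.1384 kJ/K

3.1384 kJ/K


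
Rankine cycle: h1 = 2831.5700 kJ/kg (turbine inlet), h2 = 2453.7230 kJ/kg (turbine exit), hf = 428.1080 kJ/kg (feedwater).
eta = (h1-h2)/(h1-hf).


W = 377.8470 kJ/kg
Q_in = 2403.4620 kJ/kg
eta = 0.1572 = 15.7209%

eta = 15.7209%


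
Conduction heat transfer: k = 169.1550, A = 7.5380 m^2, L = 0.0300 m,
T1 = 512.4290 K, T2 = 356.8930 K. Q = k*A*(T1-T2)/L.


dT = 155.5360 K
Q = 169.1550 * 7.5380 * 155.5360 / 0.0300 = 6610748.6300 W

6610748.6300 W


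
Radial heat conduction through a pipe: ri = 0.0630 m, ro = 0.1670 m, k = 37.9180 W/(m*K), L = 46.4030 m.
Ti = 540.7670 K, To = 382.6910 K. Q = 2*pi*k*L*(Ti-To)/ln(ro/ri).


dT = 158.0760 K
ln(ro/ri) = 0.9749
Q = 2*pi*37.9180*46.4030*158.0760 / 0.9749 = 1792649.7450 W

1792649.7450 W


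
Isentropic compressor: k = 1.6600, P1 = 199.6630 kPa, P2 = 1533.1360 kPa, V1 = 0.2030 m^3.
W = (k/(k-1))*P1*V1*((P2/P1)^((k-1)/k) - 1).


(k-1)/k = 0.3976
(P2/P1)^exp = 2.2490
W = 2.5152 * 199.6630 * 0.2030 * (2.2490 - 1) = 127.3219 kJ

127.3219 kJ


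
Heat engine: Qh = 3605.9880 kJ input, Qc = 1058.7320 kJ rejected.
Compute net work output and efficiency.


W = 3605.9880 - 1058.7320 = 2547.2560 kJ
eta = 2547.2560 / 3605.9880 = 0.7064 = 70.6396%

W = 2547.2560 kJ, eta = 70.6396%


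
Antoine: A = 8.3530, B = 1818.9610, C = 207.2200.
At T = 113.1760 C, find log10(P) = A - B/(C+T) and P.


C+T = 320.3960
B/(C+T) = 5.6772
log10(P) = 8.3530 - 5.6772 = 2.6758
P = 10^2.6758 = 473.9936 mmHg

473.9936 mmHg


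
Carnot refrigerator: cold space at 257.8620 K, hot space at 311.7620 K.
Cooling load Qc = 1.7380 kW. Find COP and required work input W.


COP = 257.8620 / 53.9000 = 4.7841
W = 1.7380 / 4.7841 = 0.3633 kW

COP = 4.7841, W = 0.3633 kW


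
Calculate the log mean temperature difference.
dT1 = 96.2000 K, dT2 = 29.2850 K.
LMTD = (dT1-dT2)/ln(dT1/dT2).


dT1/dT2 = 3.2850
ln(dT1/dT2) = 1.1894
LMTD = 66.9150 / 1.1894 = 56.2616 K

56.2616 K


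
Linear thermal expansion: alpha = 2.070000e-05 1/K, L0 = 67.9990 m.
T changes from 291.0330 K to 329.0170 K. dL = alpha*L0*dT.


dT = 37.9840 K
dL = 2.070000e-05 * 67.9990 * 37.9840 = 0.053465 m
L_final = 68.052465 m

dL = 0.053465 m


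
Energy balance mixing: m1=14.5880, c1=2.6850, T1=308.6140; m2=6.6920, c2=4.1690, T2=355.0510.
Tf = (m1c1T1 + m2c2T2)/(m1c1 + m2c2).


num = 21993.5833
den = 67.0677
Tf = 327.9309 K

327.9309 K


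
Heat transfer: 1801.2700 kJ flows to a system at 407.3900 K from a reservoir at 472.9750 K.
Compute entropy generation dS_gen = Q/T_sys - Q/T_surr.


dS_sys = 1801.2700/407.3900 = 4.4215 kJ/K
dS_surr = -1801.2700/472.9750 = -3.8084 kJ/K
dS_gen = 4.4215 - 3.8084 = 0.6131 kJ/K (irreversible)

dS_gen = 0.6131 kJ/K, irreversible


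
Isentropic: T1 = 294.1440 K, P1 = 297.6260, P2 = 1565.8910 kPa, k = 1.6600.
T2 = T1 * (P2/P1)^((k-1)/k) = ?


(k-1)/k = 0.3976
(P2/P1)^exp = 1.9351
T2 = 294.1440 * 1.9351 = 569.1919 K

569.1919 K


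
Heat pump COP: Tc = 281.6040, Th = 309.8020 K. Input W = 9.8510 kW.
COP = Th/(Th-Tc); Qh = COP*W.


COP = 309.8020 / 28.1980 = 10.9867
Qh = 10.9867 * 9.8510 = 108.2296 kW

COP = 10.9867, Qh = 108.2296 kW


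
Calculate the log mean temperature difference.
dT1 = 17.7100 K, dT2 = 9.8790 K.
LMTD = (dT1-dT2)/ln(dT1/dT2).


dT1/dT2 = 1.7927
ln(dT1/dT2) = 0.5837
LMTD = 7.8310 / 0.5837 = 13.4157 K

13.4157 K


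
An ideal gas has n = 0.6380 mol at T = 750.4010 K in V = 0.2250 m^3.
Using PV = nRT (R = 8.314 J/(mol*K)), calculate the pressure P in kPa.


P = nRT/V = 0.6380 * 8.314 * 750.4010 / 0.2250
= 3980.3760 / 0.2250 = 17690.5602 Pa = 17.6906 kPa

17.6906 kPa


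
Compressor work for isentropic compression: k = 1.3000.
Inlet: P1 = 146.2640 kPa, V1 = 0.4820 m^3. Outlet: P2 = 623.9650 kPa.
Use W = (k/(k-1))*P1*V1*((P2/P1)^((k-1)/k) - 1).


(k-1)/k = 0.2308
(P2/P1)^exp = 1.3976
W = 4.3333 * 146.2640 * 0.4820 * (1.3976 - 1) = 121.4724 kJ

121.4724 kJ


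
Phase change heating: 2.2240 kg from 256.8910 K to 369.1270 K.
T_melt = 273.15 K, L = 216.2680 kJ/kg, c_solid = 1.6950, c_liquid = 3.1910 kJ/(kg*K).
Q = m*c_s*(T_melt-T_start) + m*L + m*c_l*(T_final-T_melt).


Q1 (sensible, solid) = 2.2240 * 1.6950 * 16.2590 = 61.2912 kJ
Q2 (latent) = 2.2240 * 216.2680 = 480.9800 kJ
Q3 (sensible, liquid) = 2.2240 * 3.1910 * 95.9770 = 681.1280 kJ
Q_total = 1223.3993 kJ

1223.3993 kJ


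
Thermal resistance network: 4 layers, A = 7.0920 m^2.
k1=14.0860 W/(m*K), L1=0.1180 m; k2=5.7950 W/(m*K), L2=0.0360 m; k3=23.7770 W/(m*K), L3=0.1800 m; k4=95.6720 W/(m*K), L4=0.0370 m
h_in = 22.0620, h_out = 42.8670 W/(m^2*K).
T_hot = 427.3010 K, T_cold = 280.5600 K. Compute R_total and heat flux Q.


R_conv_in = 1/(22.0620*7.0920) = 0.0064
R_1 = 0.1180/(14.0860*7.0920) = 0.0012
R_2 = 0.0360/(5.7950*7.0920) = 0.0009
R_3 = 0.1800/(23.7770*7.0920) = 0.0011
R_4 = 0.0370/(95.6720*7.0920) = 5.4532e-05
R_conv_out = 1/(42.8670*7.0920) = 0.0033
R_total = 0.0129 K/W
Q = 146.7410 / 0.0129 = 11410.8913 W

R_total = 0.0129 K/W, Q = 11410.8913 W


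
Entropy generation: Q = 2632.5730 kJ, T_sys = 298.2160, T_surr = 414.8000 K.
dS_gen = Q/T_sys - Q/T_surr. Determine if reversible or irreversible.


dS_sys = 2632.5730/298.2160 = 8.8277 kJ/K
dS_surr = -2632.5730/414.8000 = -6.3466 kJ/K
dS_gen = 8.8277 - 6.3466 = 2.4811 kJ/K (irreversible)

dS_gen = 2.4811 kJ/K, irreversible


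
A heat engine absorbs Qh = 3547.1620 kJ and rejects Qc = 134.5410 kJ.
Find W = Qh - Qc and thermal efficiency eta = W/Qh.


W = 3547.1620 - 134.5410 = 3412.6210 kJ
eta = 3412.6210 / 3547.1620 = 0.9621 = 96.2071%

W = 3412.6210 kJ, eta = 96.2071%


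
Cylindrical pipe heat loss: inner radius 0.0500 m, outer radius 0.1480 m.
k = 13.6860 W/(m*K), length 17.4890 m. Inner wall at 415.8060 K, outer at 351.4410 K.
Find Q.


dT = 64.3650 K
ln(ro/ri) = 1.0852
Q = 2*pi*13.6860*17.4890*64.3650 / 1.0852 = 89200.1665 W

89200.1665 W


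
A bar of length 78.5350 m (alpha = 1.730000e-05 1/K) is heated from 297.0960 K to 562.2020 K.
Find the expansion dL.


dT = 265.1060 K
dL = 1.730000e-05 * 78.5350 * 265.1060 = 0.360188 m
L_final = 78.895188 m

dL = 0.360188 m


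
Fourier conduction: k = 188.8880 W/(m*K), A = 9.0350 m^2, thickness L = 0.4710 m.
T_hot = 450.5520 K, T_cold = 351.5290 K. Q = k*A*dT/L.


dT = 99.0230 K
Q = 188.8880 * 9.0350 * 99.0230 / 0.4710 = 358796.0866 W

358796.0866 W


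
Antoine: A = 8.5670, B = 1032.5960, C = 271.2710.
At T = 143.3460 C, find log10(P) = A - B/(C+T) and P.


C+T = 414.6170
B/(C+T) = 2.4905
log10(P) = 8.5670 - 2.4905 = 6.0765
P = 10^6.0765 = 1192664.8583 mmHg

1192664.8583 mmHg


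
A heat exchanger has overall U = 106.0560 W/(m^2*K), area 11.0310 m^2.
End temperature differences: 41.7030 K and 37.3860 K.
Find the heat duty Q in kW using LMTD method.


LMTD = 39.5052 K
Q = 106.0560 * 11.0310 * 39.5052 = 46217.2758 W = 46.2173 kW

46.2173 kW


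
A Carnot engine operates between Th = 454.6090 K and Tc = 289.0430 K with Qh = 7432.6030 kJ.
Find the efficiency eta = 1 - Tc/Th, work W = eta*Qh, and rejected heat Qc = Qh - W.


eta = 1 - 289.0430/454.6090 = 0.3642
W = 0.3642 * 7432.6030 = 2706.9115 kJ
Qc = 7432.6030 - 2706.9115 = 4725.6915 kJ

eta = 36.4194%, W = 2706.9115 kJ, Qc = 4725.6915 kJ


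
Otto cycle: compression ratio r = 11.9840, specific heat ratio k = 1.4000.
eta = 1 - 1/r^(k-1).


r^(k-1) = 2.7005
eta = 1 - 1/2.7005 = 0.6297 = 62.9695%

62.9695%


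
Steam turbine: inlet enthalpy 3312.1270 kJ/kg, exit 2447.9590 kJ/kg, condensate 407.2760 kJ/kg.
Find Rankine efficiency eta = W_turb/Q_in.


W = 864.1680 kJ/kg
Q_in = 2904.8510 kJ/kg
eta = 0.2975 = 29.7491%

eta = 29.7491%


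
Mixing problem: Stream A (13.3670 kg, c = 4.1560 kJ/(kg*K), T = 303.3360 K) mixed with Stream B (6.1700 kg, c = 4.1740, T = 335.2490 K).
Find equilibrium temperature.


num = 25485.1632
den = 81.3068
Tf = 313.4443 K

313.4443 K


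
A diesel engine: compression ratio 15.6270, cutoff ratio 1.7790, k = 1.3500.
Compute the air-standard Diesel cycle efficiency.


r^(k-1) = 2.6173
rc^k = 2.1764
eta = 0.5726 = 57.2609%

57.2609%


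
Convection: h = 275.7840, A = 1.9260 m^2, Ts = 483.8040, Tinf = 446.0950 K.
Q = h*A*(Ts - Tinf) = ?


dT = 37.7090 K
Q = 275.7840 * 1.9260 * 37.7090 = 20029.5118 W

20029.5118 W


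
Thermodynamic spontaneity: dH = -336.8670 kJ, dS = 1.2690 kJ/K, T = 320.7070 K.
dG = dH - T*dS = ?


T*dS = 320.7070 * 1.2690 = 406.9772 kJ
dG = -336.8670 - 406.9772 = -743.8442 kJ (spontaneous)

dG = -743.8442 kJ, spontaneous


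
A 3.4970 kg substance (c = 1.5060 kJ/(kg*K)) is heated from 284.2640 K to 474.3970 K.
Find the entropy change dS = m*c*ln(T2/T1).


T2/T1 = 1.6689
ln(T2/T1) = 0.5121
dS = 3.4970 * 1.5060 * 0.5121 = 2.6972 kJ/K

2.6972 kJ/K


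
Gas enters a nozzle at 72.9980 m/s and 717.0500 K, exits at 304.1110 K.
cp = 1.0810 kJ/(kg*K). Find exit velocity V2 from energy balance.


dT = 412.9390 K
2*cp*1000*dT = 892774.1180
V1^2 = 5328.7080
V2 = sqrt(898102.8260) = 947.6829 m/s

947.6829 m/s


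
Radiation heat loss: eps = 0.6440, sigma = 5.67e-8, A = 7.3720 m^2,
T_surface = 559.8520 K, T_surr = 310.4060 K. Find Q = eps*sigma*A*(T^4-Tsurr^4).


T^4 = 9.8241e+10
Tsurr^4 = 9.2837e+09
Q = 0.6440 * 5.67e-8 * 7.3720 * 8.8957e+10 = 23946.1718 W

23946.1718 W


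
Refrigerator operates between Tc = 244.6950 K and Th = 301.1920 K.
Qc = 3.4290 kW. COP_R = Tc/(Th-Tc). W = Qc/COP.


COP = 244.6950 / 56.4970 = 4.3311
W = 3.4290 / 4.3311 = 0.7917 kW

COP = 4.3311, W = 0.7917 kW


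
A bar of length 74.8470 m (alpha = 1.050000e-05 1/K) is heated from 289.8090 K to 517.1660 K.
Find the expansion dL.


dT = 227.3570 K
dL = 1.050000e-05 * 74.8470 * 227.3570 = 0.178678 m
L_final = 75.025678 m

dL = 0.178678 m


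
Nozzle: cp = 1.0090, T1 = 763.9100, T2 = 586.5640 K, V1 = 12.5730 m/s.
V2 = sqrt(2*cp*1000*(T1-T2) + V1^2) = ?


dT = 177.3460 K
2*cp*1000*dT = 357884.2280
V1^2 = 158.0803
V2 = sqrt(358042.3083) = 598.3664 m/s

598.3664 m/s


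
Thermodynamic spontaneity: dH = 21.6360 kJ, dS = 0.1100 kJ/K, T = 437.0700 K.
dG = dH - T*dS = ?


T*dS = 437.0700 * 0.1100 = 48.0777 kJ
dG = 21.6360 - 48.0777 = -26.4417 kJ (spontaneous)

dG = -26.4417 kJ, spontaneous


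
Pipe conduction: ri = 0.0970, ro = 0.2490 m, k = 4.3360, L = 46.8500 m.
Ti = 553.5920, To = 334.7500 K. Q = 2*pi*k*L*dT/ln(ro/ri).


dT = 218.8420 K
ln(ro/ri) = 0.9427
Q = 2*pi*4.3360*46.8500*218.8420 / 0.9427 = 296289.7273 W

296289.7273 W


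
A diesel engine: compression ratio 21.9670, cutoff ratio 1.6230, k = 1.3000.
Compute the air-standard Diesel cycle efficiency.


r^(k-1) = 2.5266
rc^k = 1.8768
eta = 0.5715 = 57.1521%

57.1521%


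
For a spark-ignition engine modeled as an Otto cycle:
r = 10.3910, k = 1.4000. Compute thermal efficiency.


r^(k-1) = 2.5507
eta = 1 - 1/2.5507 = 0.6080 = 60.7954%

60.7954%


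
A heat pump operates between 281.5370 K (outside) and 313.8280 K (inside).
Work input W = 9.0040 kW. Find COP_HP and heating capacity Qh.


COP = 313.8280 / 32.2910 = 9.7187
Qh = 9.7187 * 9.0040 = 87.5076 kW

COP = 9.7187, Qh = 87.5076 kW


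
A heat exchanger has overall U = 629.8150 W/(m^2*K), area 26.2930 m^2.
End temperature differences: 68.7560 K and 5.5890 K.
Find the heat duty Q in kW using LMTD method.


LMTD = 25.1685 K
Q = 629.8150 * 26.2930 * 25.1685 = 416783.5524 W = 416.7836 kW

416.7836 kW


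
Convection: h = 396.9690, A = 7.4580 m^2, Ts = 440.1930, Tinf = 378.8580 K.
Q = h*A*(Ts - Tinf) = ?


dT = 61.3350 K
Q = 396.9690 * 7.4580 * 61.3350 = 181588.0822 W

181588.0822 W


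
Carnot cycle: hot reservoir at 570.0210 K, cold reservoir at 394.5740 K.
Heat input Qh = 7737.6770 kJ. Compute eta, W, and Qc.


eta = 1 - 394.5740/570.0210 = 0.3078
W = 0.3078 * 7737.6770 = 2381.5828 kJ
Qc = 7737.6770 - 2381.5828 = 5356.0942 kJ

eta = 30.7790%, W = 2381.5828 kJ, Qc = 5356.0942 kJ


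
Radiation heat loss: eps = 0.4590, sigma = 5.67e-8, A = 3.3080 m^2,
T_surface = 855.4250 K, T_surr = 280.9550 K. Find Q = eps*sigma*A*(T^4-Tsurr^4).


T^4 = 5.3546e+11
Tsurr^4 = 6.2308e+09
Q = 0.4590 * 5.67e-8 * 3.3080 * 5.2923e+11 = 45562.3099 W

45562.3099 W


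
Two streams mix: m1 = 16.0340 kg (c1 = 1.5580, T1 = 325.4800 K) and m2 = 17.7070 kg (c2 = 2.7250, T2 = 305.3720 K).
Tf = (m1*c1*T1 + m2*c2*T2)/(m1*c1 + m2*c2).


num = 22865.4867
den = 73.2325
Tf = 312.2312 K

312.2312 K


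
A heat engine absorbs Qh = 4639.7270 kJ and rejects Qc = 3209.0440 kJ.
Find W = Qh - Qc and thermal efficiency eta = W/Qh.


W = 4639.7270 - 3209.0440 = 1430.6830 kJ
eta = 1430.6830 / 4639.7270 = 0.3084 = 30.8355%

W = 1430.6830 kJ, eta = 30.8355%


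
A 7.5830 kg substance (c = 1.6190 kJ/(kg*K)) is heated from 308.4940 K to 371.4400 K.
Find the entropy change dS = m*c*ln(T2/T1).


T2/T1 = 1.2040
ln(T2/T1) = 0.1857
dS = 7.5830 * 1.6190 * 0.1857 = 2.2796 kJ/K

2.2796 kJ/K


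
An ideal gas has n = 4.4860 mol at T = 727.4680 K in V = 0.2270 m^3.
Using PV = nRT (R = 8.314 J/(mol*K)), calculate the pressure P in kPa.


P = nRT/V = 4.4860 * 8.314 * 727.4680 / 0.2270
= 27132.0859 / 0.2270 = 119524.6076 Pa = 119.5246 kPa

119.5246 kPa


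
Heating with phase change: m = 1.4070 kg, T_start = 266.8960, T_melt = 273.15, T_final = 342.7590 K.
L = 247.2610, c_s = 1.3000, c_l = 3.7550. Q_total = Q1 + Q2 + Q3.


Q1 (sensible, solid) = 1.4070 * 1.3000 * 6.2540 = 11.4392 kJ
Q2 (latent) = 1.4070 * 247.2610 = 347.8962 kJ
Q3 (sensible, liquid) = 1.4070 * 3.7550 * 69.6090 = 367.7642 kJ
Q_total = 727.0996 kJ

727.0996 kJ


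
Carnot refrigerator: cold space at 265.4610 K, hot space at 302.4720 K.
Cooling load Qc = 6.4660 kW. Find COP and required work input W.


COP = 265.4610 / 37.0110 = 7.1725
W = 6.4660 / 7.1725 = 0.9015 kW

COP = 7.1725, W = 0.9015 kW


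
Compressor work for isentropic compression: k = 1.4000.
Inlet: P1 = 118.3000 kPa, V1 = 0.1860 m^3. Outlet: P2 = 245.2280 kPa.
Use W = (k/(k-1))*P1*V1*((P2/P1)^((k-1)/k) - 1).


(k-1)/k = 0.2857
(P2/P1)^exp = 1.2316
W = 3.5000 * 118.3000 * 0.1860 * (1.2316 - 1) = 17.8326 kJ

17.8326 kJ


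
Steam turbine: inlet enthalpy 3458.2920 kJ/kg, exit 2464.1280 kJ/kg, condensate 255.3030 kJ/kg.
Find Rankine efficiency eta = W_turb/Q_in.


W = 994.1640 kJ/kg
Q_in = 3202.9890 kJ/kg
eta = 0.3104 = 31.0386%

eta = 31.0386%


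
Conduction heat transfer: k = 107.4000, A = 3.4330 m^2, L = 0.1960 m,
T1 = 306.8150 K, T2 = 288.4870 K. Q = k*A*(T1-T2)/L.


dT = 18.3280 K
Q = 107.4000 * 3.4330 * 18.3280 / 0.1960 = 34477.6050 W

34477.6050 W


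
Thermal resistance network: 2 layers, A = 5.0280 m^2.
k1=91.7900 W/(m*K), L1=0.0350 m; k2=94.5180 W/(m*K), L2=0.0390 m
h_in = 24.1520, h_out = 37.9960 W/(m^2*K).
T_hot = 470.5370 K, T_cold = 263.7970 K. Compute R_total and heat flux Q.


R_conv_in = 1/(24.1520*5.0280) = 0.0082
R_1 = 0.0350/(91.7900*5.0280) = 7.5836e-05
R_2 = 0.0390/(94.5180*5.0280) = 8.2064e-05
R_conv_out = 1/(37.9960*5.0280) = 0.0052
R_total = 0.0136 K/W
Q = 206.7400 / 0.0136 = 15171.2696 W

R_total = 0.0136 K/W, Q = 15171.2696 W


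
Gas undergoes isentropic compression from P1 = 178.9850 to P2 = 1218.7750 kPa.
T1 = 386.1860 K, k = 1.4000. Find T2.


(k-1)/k = 0.2857
(P2/P1)^exp = 1.7299
T2 = 386.1860 * 1.7299 = 668.0778 K

668.0778 K


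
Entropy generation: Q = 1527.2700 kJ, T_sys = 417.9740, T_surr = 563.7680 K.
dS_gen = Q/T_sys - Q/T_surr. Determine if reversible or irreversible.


dS_sys = 1527.2700/417.9740 = 3.6540 kJ/K
dS_surr = -1527.2700/563.7680 = -2.7090 kJ/K
dS_gen = 3.6540 - 2.7090 = 0.9449 kJ/K (irreversible)

dS_gen = 0.9449 kJ/K, irreversible


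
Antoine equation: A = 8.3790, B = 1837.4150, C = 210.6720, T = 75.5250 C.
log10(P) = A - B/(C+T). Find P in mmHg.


C+T = 286.1970
B/(C+T) = 6.4201
log10(P) = 8.3790 - 6.4201 = 1.9589
P = 10^1.9589 = 90.9692 mmHg

90.9692 mmHg


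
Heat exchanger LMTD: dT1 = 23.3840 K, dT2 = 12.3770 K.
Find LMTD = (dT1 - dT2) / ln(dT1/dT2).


dT1/dT2 = 1.8893
ln(dT1/dT2) = 0.6362
LMTD = 11.0070 / 0.6362 = 17.3008 K

17.3008 K


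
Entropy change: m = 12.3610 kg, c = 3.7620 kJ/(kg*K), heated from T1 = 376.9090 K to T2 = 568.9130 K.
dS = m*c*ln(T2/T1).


T2/T1 = 1.5094
ln(T2/T1) = 0.4117
dS = 12.3610 * 3.7620 * 0.4117 = 19.1460 kJ/K

19.1460 kJ/K


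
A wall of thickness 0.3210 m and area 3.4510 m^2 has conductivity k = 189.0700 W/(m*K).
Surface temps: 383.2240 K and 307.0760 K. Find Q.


dT = 76.1480 K
Q = 189.0700 * 3.4510 * 76.1480 / 0.3210 = 154782.2132 W

154782.2132 W


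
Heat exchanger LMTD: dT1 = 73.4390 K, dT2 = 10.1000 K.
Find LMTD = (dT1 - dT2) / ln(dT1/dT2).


dT1/dT2 = 7.2712
ln(dT1/dT2) = 1.9839
LMTD = 63.3390 / 1.9839 = 31.9262 K

31.9262 K


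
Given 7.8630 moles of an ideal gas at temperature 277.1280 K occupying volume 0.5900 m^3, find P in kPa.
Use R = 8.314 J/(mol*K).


P = nRT/V = 7.8630 * 8.314 * 277.1280 / 0.5900
= 18116.6838 / 0.5900 = 30706.2437 Pa = 30.7062 kPa

30.7062 kPa


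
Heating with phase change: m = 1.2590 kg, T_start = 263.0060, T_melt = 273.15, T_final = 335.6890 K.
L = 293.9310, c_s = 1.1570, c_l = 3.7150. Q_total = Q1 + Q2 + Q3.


Q1 (sensible, solid) = 1.2590 * 1.1570 * 10.1440 = 14.7764 kJ
Q2 (latent) = 1.2590 * 293.9310 = 370.0591 kJ
Q3 (sensible, liquid) = 1.2590 * 3.7150 * 62.5390 = 292.5065 kJ
Q_total = 677.3420 kJ

677.3420 kJ


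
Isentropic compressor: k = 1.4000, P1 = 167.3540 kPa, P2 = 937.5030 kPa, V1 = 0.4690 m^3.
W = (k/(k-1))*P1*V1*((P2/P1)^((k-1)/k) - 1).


(k-1)/k = 0.2857
(P2/P1)^exp = 1.6361
W = 3.5000 * 167.3540 * 0.4690 * (1.6361 - 1) = 174.7447 kJ

174.7447 kJ


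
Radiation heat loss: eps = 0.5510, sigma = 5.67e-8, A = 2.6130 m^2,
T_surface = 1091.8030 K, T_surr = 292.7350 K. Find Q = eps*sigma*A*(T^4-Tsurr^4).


T^4 = 1.4209e+12
Tsurr^4 = 7.3434e+09
Q = 0.5510 * 5.67e-8 * 2.6130 * 1.4136e+12 = 115398.7096 W

115398.7096 W


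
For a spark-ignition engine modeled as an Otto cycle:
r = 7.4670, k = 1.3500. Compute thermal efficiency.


r^(k-1) = 2.0212
eta = 1 - 1/2.0212 = 0.5052 = 50.5235%

50.5235%


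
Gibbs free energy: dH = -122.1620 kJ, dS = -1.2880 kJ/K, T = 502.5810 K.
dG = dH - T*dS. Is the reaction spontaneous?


T*dS = 502.5810 * -1.2880 = -647.3243 kJ
dG = -122.1620 + 647.3243 = 525.1623 kJ (non-spontaneous)

dG = 525.1623 kJ, non-spontaneous


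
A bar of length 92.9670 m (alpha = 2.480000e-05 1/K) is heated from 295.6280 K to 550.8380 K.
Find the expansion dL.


dT = 255.2100 K
dL = 2.480000e-05 * 92.9670 * 255.2100 = 0.588407 m
L_final = 93.555407 m

dL = 0.588407 m


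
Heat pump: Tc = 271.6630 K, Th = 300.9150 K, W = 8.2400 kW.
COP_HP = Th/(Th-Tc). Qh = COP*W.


COP = 300.9150 / 29.2520 = 10.2870
Qh = 10.2870 * 8.2400 = 84.7648 kW

COP = 10.2870, Qh = 84.7648 kW


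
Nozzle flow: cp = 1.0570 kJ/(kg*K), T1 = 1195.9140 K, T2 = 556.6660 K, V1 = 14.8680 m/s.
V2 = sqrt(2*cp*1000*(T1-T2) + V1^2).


dT = 639.2480 K
2*cp*1000*dT = 1351370.2720
V1^2 = 221.0574
V2 = sqrt(1351591.3294) = 1162.5796 m/s

1162.5796 m/s


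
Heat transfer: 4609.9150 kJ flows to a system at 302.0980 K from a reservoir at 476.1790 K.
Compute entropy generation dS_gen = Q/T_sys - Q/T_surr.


dS_sys = 4609.9150/302.0980 = 15.2597 kJ/K
dS_surr = -4609.9150/476.1790 = -9.6811 kJ/K
dS_gen = 15.2597 - 9.6811 = 5.5786 kJ/K (irreversible)

dS_gen = 5.5786 kJ/K, irreversible


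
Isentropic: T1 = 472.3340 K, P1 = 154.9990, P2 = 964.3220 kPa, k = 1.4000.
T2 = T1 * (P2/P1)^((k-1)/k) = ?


(k-1)/k = 0.2857
(P2/P1)^exp = 1.6859
T2 = 472.3340 * 1.6859 = 796.2984 K

796.2984 K


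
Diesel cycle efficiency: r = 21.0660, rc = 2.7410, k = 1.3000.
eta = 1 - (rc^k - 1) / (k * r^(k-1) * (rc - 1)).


r^(k-1) = 2.4950
rc^k = 3.7092
eta = 0.5202 = 52.0237%

52.0237%


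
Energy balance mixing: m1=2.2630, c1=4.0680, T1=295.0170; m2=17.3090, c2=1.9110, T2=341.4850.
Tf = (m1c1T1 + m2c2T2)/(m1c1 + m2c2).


num = 14011.3620
den = 42.2834
Tf = 331.3680 K

331.3680 K


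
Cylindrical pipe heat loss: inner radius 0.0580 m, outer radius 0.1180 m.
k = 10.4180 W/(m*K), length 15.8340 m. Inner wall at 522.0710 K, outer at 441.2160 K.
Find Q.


dT = 80.8550 K
ln(ro/ri) = 0.7102
Q = 2*pi*10.4180*15.8340*80.8550 / 0.7102 = 117992.8331 W

117992.8331 W


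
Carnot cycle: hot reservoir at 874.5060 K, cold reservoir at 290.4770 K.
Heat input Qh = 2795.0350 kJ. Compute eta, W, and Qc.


eta = 1 - 290.4770/874.5060 = 0.6678
W = 0.6678 * 2795.0350 = 1866.6327 kJ
Qc = 2795.0350 - 1866.6327 = 928.4023 kJ

eta = 66.7839%, W = 1866.6327 kJ, Qc = 928.4023 kJ


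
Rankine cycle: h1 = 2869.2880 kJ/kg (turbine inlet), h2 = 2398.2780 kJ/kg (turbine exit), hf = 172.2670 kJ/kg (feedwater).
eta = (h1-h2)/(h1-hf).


W = 471.0100 kJ/kg
Q_in = 2697.0210 kJ/kg
eta = 0.1746 = 17.4641%

eta = 17.4641%


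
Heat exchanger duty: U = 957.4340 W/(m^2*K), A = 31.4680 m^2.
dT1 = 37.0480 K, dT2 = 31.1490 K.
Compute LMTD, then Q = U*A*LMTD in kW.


LMTD = 34.0133 K
Q = 957.4340 * 31.4680 * 34.0133 = 1024770.4231 W = 1024.7704 kW

1024.7704 kW


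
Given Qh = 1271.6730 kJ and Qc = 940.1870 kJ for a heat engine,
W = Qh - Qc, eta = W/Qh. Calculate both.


W = 1271.6730 - 940.1870 = 331.4860 kJ
eta = 331.4860 / 1271.6730 = 0.2607 = 26.0669%

W = 331.4860 kJ, eta = 26.0669%


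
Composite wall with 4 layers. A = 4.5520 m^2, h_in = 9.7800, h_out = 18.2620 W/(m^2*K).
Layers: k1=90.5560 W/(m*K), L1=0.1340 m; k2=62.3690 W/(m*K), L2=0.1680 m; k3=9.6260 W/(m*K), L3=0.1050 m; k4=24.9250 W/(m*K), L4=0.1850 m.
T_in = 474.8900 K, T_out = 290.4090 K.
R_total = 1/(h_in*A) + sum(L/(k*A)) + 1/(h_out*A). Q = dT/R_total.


R_conv_in = 1/(9.7800*4.5520) = 0.0225
R_1 = 0.1340/(90.5560*4.5520) = 0.0003
R_2 = 0.1680/(62.3690*4.5520) = 0.0006
R_3 = 0.1050/(9.6260*4.5520) = 0.0024
R_4 = 0.1850/(24.9250*4.5520) = 0.0016
R_conv_out = 1/(18.2620*4.5520) = 0.0120
R_total = 0.0394 K/W
Q = 184.4810 / 0.0394 = 4678.0120 W

R_total = 0.0394 K/W, Q = 4678.0120 W


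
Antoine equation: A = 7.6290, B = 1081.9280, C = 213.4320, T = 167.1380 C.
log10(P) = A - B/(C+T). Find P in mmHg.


C+T = 380.5700
B/(C+T) = 2.8429
log10(P) = 7.6290 - 2.8429 = 4.7861
P = 10^4.7861 = 61106.2207 mmHg

61106.2207 mmHg


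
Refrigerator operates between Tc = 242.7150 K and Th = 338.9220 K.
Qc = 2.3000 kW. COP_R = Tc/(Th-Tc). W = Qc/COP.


COP = 242.7150 / 96.2070 = 2.5228
W = 2.3000 / 2.5228 = 0.9117 kW

COP = 2.5228, W = 0.9117 kW


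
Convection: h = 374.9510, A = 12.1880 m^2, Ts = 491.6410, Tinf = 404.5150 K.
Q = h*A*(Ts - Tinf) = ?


dT = 87.1260 K
Q = 374.9510 * 12.1880 * 87.1260 = 398157.3503 W

398157.3503 W


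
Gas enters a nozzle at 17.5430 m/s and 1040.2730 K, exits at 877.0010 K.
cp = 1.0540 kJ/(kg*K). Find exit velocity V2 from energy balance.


dT = 163.2720 K
2*cp*1000*dT = 344177.3760
V1^2 = 307.7568
V2 = sqrt(344485.1328) = 586.9286 m/s

586.9286 m/s


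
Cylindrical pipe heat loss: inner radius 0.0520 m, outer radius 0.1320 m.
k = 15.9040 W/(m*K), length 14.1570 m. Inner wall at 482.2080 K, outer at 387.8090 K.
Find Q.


dT = 94.3990 K
ln(ro/ri) = 0.9316
Q = 2*pi*15.9040*14.1570*94.3990 / 0.9316 = 143355.6672 W

143355.6672 W


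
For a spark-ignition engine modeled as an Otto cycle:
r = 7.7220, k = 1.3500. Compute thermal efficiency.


r^(k-1) = 2.0451
eta = 1 - 1/2.0451 = 0.5110 = 51.1016%

51.1016%


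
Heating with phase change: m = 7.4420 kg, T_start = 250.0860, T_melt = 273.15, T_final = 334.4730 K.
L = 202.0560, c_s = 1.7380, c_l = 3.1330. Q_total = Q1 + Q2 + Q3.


Q1 (sensible, solid) = 7.4420 * 1.7380 * 23.0640 = 298.3143 kJ
Q2 (latent) = 7.4420 * 202.0560 = 1503.7008 kJ
Q3 (sensible, liquid) = 7.4420 * 3.1330 * 61.3230 = 1429.7939 kJ
Q_total = 3231.8090 kJ

3231.8090 kJ


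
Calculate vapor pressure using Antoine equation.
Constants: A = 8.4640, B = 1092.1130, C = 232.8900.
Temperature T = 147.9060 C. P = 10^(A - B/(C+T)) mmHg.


C+T = 380.7960
B/(C+T) = 2.8680
log10(P) = 8.4640 - 2.8680 = 5.5960
P = 10^5.5960 = 394480.9830 mmHg

394480.9830 mmHg


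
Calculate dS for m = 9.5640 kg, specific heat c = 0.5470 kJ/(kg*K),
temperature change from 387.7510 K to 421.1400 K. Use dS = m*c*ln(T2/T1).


T2/T1 = 1.0861
ln(T2/T1) = 0.0826
dS = 9.5640 * 0.5470 * 0.0826 = 0.4321 kJ/K

0.4321 kJ/K


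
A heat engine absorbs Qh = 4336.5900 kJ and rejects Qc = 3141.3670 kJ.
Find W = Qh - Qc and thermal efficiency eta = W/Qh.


W = 4336.5900 - 3141.3670 = 1195.2230 kJ
eta = 1195.2230 / 4336.5900 = 0.2756 = 27.5614%

W = 1195.2230 kJ, eta = 27.5614%


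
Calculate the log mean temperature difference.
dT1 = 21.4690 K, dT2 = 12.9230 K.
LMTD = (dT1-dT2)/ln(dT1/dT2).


dT1/dT2 = 1.6613
ln(dT1/dT2) = 0.5076
LMTD = 8.5460 / 0.5076 = 16.8360 K

16.8360 K


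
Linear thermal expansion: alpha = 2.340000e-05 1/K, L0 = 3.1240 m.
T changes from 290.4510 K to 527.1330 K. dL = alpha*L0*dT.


dT = 236.6820 K
dL = 2.340000e-05 * 3.1240 * 236.6820 = 0.017302 m
L_final = 3.141302 m

dL = 0.017302 m
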